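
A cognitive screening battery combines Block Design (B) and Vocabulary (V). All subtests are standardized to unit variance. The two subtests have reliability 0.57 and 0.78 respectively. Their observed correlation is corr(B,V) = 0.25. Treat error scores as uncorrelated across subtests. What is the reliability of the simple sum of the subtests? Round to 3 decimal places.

Var(B+V) = 2 + 2·[0.25] = 2 + 0.5 = 2.5.
With uncorrelated errors the cross-covariances are all true-score covariance, so they carry over unchanged; only the diagonal terms shrink to ρᵢσᵢ².
True-score variance = [0.57 + 0.78] + 0.5 = 1.35 + 0.5 = 1.85.
Reliability = 1.85 / 2.5 = 0.740.

0.740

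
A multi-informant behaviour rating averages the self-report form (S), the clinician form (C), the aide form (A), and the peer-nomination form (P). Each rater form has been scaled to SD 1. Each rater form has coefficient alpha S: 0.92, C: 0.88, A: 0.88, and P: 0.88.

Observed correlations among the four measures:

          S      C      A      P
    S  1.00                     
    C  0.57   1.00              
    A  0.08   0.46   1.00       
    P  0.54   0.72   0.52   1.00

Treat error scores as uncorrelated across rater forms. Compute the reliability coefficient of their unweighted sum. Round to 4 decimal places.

0.9550

Var(S+C+A+P) = 4 + 2·[0.57 + 0.08 + 0.54 + 0.46 + 0.72 + 0.52] = 4 + 5.78 = 9.78.
With uncorrelated errors the cross-covariances are all true-score covariance, so they carry over unchanged; only the diagonal terms shrink to ρᵢσᵢ².
True-score variance = [0.92 + 0.88 + 0.88 + 0.88] + 5.78 = 3.56 + 5.78 = 9.34.
Reliability = 9.34 / 9.78 = 0.9550.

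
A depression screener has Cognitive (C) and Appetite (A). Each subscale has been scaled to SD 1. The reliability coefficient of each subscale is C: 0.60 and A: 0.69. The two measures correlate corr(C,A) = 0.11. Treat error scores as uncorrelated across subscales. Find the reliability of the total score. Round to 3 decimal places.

0.680

Var(C+A) = 2 + 2·[0.11] = 2 + 0.22 = 2.22.
Because errors are independent across components, Cov(Tᵢ,Tⱼ) = Cov(Xᵢ,Xⱼ); the off-diagonal part of the true-score variance is the same as above.
True-score variance = [0.60 + 0.69] + 0.22 = 1.29 + 0.22 = 1.51.
Reliability = 1.51 / 2.22 = 0.680.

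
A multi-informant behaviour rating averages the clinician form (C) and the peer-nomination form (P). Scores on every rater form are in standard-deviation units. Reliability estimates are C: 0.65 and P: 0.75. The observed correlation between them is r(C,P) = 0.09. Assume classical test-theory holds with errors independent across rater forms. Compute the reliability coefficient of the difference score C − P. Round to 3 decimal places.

0.670

Var(C−P) = 1 + 1 − 2·0.09 = 2 − 0.18 = 1.82.
Because errors are independent across components, Cov(Tᵢ,Tⱼ) = Cov(Xᵢ,Xⱼ); the off-diagonal part of the true-score variance is the same as above.
True-score variance = [0.65 + 0.75] − 0.18 = 1.4 − 0.18 = 1.22.
Reliability = 1.22 / 1.82 = 0.670.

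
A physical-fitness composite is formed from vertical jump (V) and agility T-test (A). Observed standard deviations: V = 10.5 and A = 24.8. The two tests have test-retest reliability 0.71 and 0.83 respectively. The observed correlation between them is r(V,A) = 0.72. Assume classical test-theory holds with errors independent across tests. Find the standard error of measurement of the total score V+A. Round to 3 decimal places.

Var(total) = 725.29 + 374.976 = 1100.27.
True-score variance = 588.761 + 374.976 = 963.737, so reliability = 0.8759.
Error variance = 1100.27 − 963.737 = 136.529; SEM = √136.529 = 11.685.

11.685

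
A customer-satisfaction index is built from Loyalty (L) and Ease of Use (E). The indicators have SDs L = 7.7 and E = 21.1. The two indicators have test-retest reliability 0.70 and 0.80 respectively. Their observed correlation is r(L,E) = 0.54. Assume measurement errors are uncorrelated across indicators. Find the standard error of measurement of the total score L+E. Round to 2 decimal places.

10.34

Var(total) = 504.5 + 175.468 = 679.968.
True-score variance = 397.671 + 175.468 = 573.139, so reliability = 0.8429.
Error variance = 679.968 − 573.139 = 106.829; SEM = √106.829 = 10.34.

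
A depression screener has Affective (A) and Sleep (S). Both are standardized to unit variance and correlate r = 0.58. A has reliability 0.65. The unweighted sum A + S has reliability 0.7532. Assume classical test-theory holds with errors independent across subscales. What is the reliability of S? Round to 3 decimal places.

Var(A+S) = 2 + 2·0.58 = 3.160.
True-score variance = ρ_A + ρ_S + 2·0.58, so 0.7532 = (0.65 + ρ_S + 1.16) / 3.160.
ρ_S = 0.7532·3.160 − 0.65 − 1.16 = 0.570.

0.570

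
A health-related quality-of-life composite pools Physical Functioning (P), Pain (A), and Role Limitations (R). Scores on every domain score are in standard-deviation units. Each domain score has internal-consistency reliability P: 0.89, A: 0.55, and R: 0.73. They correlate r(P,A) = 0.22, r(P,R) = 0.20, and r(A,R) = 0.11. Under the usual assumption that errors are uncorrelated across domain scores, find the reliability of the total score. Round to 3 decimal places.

0.796

Var(P+A+R) = 3 + 2·[0.22 + 0.20 + 0.11] = 3 + 1.06 = 4.06.
With uncorrelated errors the cross-covariances are all true-score covariance, so they carry over unchanged; only the diagonal terms shrink to ρᵢσᵢ².
True-score variance = [0.89 + 0.55 + 0.73] + 1.06 = 2.17 + 1.06 = 3.23.
Reliability = 3.23 / 4.06 = 0.796.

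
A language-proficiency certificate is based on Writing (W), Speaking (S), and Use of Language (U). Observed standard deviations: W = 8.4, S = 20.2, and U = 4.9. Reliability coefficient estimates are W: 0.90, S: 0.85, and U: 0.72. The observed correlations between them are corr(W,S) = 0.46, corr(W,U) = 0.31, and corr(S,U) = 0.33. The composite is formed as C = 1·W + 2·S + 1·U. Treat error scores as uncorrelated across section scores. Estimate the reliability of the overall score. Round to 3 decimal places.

0.882

Var(C) = 8.4² + 2²·20.2² + 4.9² + 2·[2·8.4·20.2·0.46 + 8.4·4.9·0.31 + 2·20.2·4.9·0.33] = 1726.73 + 468.384 = 2195.11.
With uncorrelated errors the cross-covariances are all true-score covariance, so they carry over unchanged; only the diagonal terms shrink to ρᵢσᵢ².
True-score variance = [8.4²·0.90 + 2²·20.2²·0.85 + 4.9²·0.72] + 468.384 = 1468.13 + 468.384 = 1936.51.
Reliability = 1936.51 / 2195.11 = 0.882.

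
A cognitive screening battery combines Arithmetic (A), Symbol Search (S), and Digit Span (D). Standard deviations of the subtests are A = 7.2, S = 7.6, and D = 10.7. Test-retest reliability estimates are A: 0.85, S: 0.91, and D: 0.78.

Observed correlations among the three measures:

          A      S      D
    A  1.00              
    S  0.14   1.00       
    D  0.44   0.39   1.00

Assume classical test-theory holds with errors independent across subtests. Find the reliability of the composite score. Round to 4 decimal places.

Var(A+S+D) = 7.2² + 7.6² + 10.7² + 2·[7.2·7.6·0.14 + 7.2·10.7·0.44 + 7.6·10.7·0.39] = 224.09 + 146.546 = 370.636.
Under uncorrelated errors the observed covariances equal the true-score covariances, so only the own-variance terms attenuate.
True-score variance = [7.2²·0.85 + 7.6²·0.91 + 10.7²·0.78] + 146.546 = 185.928 + 146.546 = 332.474.
Reliability = 332.474 / 370.636 = 0.8970.

0.8970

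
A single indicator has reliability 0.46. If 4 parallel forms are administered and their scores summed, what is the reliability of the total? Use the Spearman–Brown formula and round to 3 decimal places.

0.773

ρ_k = kρ / (1 + (k−1)ρ) = 4·0.46 / (1 + 3·0.46) = 1.840 / 2.380 = 0.773.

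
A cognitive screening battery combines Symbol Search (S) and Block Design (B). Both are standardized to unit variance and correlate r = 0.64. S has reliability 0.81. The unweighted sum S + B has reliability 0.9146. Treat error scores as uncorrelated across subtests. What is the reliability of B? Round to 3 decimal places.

0.910

Var(S+B) = 2 + 2·0.64 = 3.280.
True-score variance = ρ_S + ρ_B + 2·0.64, so 0.9146 = (0.81 + ρ_B + 1.28) / 3.280.
ρ_B = 0.9146·3.280 − 0.81 − 1.28 = 0.910.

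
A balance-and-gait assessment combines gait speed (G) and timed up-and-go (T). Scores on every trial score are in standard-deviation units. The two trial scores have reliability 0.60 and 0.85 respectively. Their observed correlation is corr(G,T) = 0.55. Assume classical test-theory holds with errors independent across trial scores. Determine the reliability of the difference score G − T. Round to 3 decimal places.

0.389

Var(G−T) = 1 + 1 − 2·0.55 = 2 − 1.1 = 0.9.
Under uncorrelated errors the observed covariances equal the true-score covariances, so only the own-variance terms attenuate.
True-score variance = [0.60 + 0.85] − 1.1 = 1.45 − 1.1 = 0.35.
Reliability = 0.35 / 0.9 = 0.389.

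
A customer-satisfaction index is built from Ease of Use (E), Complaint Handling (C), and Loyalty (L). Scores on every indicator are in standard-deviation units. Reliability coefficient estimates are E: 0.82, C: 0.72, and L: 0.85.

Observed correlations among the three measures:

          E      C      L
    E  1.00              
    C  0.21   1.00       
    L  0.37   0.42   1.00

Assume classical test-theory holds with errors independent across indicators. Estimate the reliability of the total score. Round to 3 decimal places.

Var(E+C+L) = 3 + 2·[0.21 + 0.37 + 0.42] = 3 + 2 = 5.
Under uncorrelated errors the observed covariances equal the true-score covariances, so only the own-variance terms attenuate.
True-score variance = [0.82 + 0.72 + 0.85] + 2 = 2.39 + 2 = 4.39.
Reliability = 4.39 / 5 = 0.878.

0.878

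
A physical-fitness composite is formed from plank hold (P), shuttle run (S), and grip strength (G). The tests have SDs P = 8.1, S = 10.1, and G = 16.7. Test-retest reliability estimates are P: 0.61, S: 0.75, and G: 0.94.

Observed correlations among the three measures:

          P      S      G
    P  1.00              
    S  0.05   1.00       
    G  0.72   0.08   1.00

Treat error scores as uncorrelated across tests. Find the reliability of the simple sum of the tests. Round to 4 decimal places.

0.8997

Var(P+S+G) = 8.1² + 10.1² + 16.7² + 2·[8.1·10.1·0.05 + 8.1·16.7·0.72 + 10.1·16.7·0.08] = 446.51 + 229.957 = 676.467.
With uncorrelated errors the cross-covariances are all true-score covariance, so they carry over unchanged; only the diagonal terms shrink to ρᵢσᵢ².
True-score variance = [8.1²·0.61 + 10.1²·0.75 + 16.7²·0.94] + 229.957 = 378.686 + 229.957 = 608.643.
Reliability = 608.643 / 676.467 = 0.8997.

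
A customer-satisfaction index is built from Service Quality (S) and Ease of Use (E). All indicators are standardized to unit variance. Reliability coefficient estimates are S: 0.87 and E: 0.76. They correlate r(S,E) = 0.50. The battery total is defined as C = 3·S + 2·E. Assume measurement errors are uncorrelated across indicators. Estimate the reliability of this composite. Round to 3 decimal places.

0.888

Var(C) = 3² + 2² + 2·[6·0.50] = 13 + 6 = 19.
Under uncorrelated errors the observed covariances equal the true-score covariances, so only the own-variance terms attenuate.
True-score variance = [3²·0.87 + 2²·0.76] + 6 = 10.87 + 6 = 16.87.
Reliability = 16.87 / 19 = 0.888.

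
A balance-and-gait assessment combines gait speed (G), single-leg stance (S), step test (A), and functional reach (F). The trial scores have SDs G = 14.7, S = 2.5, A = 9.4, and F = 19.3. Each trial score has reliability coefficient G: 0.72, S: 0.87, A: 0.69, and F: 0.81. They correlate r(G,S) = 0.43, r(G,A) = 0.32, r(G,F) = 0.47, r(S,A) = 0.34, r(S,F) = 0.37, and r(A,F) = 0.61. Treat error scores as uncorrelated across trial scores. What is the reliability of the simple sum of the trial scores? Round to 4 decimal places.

0.8812

Var(G+S+A+F) = 14.7² + 2.5² + 9.4² + 19.3² + 2·[14.7·2.5·0.43 + 14.7·9.4·0.32 + 14.7·19.3·0.47 + 2.5·9.4·0.34 + 2.5·19.3·0.37 + 9.4·19.3·0.61] = 683.19 + 659.745 = 1342.93.
Because errors are independent across components, Cov(Tᵢ,Tⱼ) = Cov(Xᵢ,Xⱼ); the off-diagonal part of the true-score variance is the same as above.
True-score variance = [14.7²·0.72 + 2.5²·0.87 + 9.4²·0.69 + 19.3²·0.81] + 659.745 = 523.708 + 659.745 = 1183.45.
Reliability = 1183.45 / 1342.93 = 0.8812.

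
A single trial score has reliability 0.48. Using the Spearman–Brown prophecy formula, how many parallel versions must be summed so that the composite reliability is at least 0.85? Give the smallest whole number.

k ≥ ρ*(1−ρ₁)/(ρ₁(1−ρ*)) = 0.85·0.52 / (0.48·0.15) = 6.139.
Smallest integer k = 7.

7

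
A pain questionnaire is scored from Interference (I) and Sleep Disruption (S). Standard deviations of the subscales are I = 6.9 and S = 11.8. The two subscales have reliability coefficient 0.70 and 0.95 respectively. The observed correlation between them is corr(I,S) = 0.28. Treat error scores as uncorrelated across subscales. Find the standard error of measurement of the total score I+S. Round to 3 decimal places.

Var(total) = 186.85 + 45.5952 = 232.445.
True-score variance = 165.605 + 45.5952 = 211.2, so reliability = 0.9086.
Error variance = 232.445 − 211.2 = 21.245; SEM = √21.245 = 4.609.

4.609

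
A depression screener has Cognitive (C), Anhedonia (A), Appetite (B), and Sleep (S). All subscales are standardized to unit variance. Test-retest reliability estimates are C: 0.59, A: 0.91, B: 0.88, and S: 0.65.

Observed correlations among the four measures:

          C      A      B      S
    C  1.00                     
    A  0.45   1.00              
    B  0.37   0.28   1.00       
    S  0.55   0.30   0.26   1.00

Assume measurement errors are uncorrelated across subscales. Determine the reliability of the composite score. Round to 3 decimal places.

0.885

Var(C+A+B+S) = 4 + 2·[0.45 + 0.37 + 0.55 + 0.28 + 0.30 + 0.26] = 4 + 4.42 = 8.42.
Under uncorrelated errors the observed covariances equal the true-score covariances, so only the own-variance terms attenuate.
True-score variance = [0.59 + 0.91 + 0.88 + 0.65] + 4.42 = 3.03 + 4.42 = 7.45.
Reliability = 7.45 / 8.42 = 0.885.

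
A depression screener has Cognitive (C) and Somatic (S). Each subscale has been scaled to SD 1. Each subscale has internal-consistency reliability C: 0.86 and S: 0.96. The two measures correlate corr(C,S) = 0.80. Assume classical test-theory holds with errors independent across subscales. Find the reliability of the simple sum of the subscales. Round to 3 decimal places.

0.950

Var(C+S) = 2 + 2·[0.80] = 2 + 1.6 = 3.6.
With uncorrelated errors the cross-covariances are all true-score covariance, so they carry over unchanged; only the diagonal terms shrink to ρᵢσᵢ².
True-score variance = [0.86 + 0.96] + 1.6 = 1.82 + 1.6 = 3.42.
Reliability = 3.42 / 3.6 = 0.950.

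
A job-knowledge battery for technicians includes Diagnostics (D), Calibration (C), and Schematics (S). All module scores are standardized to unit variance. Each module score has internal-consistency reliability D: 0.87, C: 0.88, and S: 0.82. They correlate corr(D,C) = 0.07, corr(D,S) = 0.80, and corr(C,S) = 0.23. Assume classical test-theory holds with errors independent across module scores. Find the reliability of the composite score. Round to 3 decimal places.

0.917

Var(D+C+S) = 3 + 2·[0.07 + 0.80 + 0.23] = 3 + 2.2 = 5.2.
Because errors are independent across components, Cov(Tᵢ,Tⱼ) = Cov(Xᵢ,Xⱼ); the off-diagonal part of the true-score variance is the same as above.
True-score variance = [0.87 + 0.88 + 0.82] + 2.2 = 2.57 + 2.2 = 4.77.
Reliability = 4.77 / 5.2 = 0.917.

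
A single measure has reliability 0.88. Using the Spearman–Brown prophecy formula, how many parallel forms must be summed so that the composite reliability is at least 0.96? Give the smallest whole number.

4

k ≥ ρ*(1−ρ₁)/(ρ₁(1−ρ*)) = 0.96·0.12 / (0.88·0.04) = 3.273.
Smallest integer k = 4.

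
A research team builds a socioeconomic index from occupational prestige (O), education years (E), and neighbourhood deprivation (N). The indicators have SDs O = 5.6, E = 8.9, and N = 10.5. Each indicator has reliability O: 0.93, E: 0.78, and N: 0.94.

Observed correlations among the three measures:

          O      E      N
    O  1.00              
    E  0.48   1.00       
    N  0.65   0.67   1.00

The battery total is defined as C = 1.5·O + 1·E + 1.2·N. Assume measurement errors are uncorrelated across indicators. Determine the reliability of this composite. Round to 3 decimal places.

Var(C) = 1.5²·5.6² + 8.9² + 1.2²·10.5² + 2·[1.5·5.6·8.9·0.48 + 1.8·5.6·10.5·0.65 + 1.2·8.9·10.5·0.67] = 308.53 + 359.629 = 668.159.
Under uncorrelated errors the observed covariances equal the true-score covariances, so only the own-variance terms attenuate.
True-score variance = [1.5²·5.6²·0.93 + 8.9²·0.78 + 1.2²·10.5²·0.94] + 359.629 = 276.639 + 359.629 = 636.268.
Reliability = 636.268 / 668.159 = 0.952.

0.952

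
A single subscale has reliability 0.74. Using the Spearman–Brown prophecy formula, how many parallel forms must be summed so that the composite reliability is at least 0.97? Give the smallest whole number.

k ≥ ρ*(1−ρ₁)/(ρ₁(1−ρ*)) = 0.97·0.26 / (0.74·0.03) = 11.360.
Smallest integer k = 12.

12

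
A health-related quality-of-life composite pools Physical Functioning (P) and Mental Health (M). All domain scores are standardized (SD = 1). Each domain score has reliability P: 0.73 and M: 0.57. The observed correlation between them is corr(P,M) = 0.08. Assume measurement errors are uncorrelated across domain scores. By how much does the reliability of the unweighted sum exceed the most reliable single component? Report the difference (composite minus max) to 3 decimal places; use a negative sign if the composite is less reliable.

-0.054

Var(sum) = 2 + 0.16 = 2.16; true-score variance = 1.3 + 0.16 = 1.46; composite reliability = 0.6759.
Max component reliability = 0.7300.
Difference = 0.6759 − 0.7300 = -0.054.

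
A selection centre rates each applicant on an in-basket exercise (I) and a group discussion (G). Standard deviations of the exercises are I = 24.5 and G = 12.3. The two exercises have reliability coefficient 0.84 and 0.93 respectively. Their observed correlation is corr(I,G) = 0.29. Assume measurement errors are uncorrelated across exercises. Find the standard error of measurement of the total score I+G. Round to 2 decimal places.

10.33

Var(total) = 751.54 + 174.783 = 926.323.
True-score variance = 644.91 + 174.783 = 819.693, so reliability = 0.8849.
Error variance = 926.323 − 819.693 = 106.63; SEM = √106.63 = 10.33.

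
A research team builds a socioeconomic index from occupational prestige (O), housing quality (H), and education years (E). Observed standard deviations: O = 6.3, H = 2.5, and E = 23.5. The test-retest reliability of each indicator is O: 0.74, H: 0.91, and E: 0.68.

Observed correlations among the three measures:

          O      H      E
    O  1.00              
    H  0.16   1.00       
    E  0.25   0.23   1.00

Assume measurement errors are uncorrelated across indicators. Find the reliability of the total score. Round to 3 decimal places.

Var(O+H+E) = 6.3² + 2.5² + 23.5² + 2·[6.3·2.5·0.16 + 6.3·23.5·0.25 + 2.5·23.5·0.23] = 598.19 + 106.09 = 704.28.
Because errors are independent across components, Cov(Tᵢ,Tⱼ) = Cov(Xᵢ,Xⱼ); the off-diagonal part of the true-score variance is the same as above.
True-score variance = [6.3²·0.74 + 2.5²·0.91 + 23.5²·0.68] + 106.09 = 410.588 + 106.09 = 516.678.
Reliability = 516.678 / 704.28 = 0.734.

0.734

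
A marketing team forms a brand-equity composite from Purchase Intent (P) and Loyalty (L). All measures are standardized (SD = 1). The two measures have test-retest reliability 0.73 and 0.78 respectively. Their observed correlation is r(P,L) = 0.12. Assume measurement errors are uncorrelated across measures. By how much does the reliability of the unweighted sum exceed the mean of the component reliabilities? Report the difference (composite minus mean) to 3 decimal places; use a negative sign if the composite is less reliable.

Var(sum) = 2 + 0.24 = 2.24; true-score variance = 1.51 + 0.24 = 1.75; composite reliability = 0.7812.
Mean component reliability = 0.7550.
Difference = 0.7812 − 0.7550 = 0.026.

0.026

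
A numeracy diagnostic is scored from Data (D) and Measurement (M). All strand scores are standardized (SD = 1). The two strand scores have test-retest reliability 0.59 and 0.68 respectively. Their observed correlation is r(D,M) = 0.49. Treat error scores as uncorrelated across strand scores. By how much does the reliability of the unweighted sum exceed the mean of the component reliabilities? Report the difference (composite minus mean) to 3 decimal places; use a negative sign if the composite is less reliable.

Var(sum) = 2 + 0.98 = 2.98; true-score variance = 1.27 + 0.98 = 2.25; composite reliability = 0.7550.
Mean component reliability = 0.6350.
Difference = 0.7550 − 0.6350 = 0.120.

0.120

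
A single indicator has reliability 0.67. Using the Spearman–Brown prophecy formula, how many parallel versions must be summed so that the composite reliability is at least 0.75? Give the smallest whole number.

2

k ≥ ρ*(1−ρ₁)/(ρ₁(1−ρ*)) = 0.75·0.33 / (0.67·0.25) = 1.478.
Smallest integer k = 2.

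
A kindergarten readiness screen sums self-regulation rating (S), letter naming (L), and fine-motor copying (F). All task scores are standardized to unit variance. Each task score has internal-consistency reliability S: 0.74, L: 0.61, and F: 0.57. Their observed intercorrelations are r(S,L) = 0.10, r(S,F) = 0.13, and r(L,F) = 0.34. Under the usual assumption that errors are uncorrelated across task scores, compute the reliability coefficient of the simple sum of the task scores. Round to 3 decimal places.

Var(S+L+F) = 3 + 2·[0.10 + 0.13 + 0.34] = 3 + 1.14 = 4.14.
Because errors are independent across components, Cov(Tᵢ,Tⱼ) = Cov(Xᵢ,Xⱼ); the off-diagonal part of the true-score variance is the same as above.
True-score variance = [0.74 + 0.61 + 0.57] + 1.14 = 1.92 + 1.14 = 3.06.
Reliability = 3.06 / 4.14 = 0.739.

0.739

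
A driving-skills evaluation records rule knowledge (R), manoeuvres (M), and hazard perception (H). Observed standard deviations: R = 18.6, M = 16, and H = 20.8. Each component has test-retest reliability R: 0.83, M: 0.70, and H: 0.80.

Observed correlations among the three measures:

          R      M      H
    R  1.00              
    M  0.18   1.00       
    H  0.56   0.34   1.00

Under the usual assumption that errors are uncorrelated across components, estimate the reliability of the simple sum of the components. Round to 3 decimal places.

0.877

Var(R+M+H) = 18.6² + 16² + 20.8² + 2·[18.6·16·0.18 + 18.6·20.8·0.56 + 16·20.8·0.34] = 1034.6 + 766.746 = 1801.35.
Because errors are independent across components, Cov(Tᵢ,Tⱼ) = Cov(Xᵢ,Xⱼ); the off-diagonal part of the true-score variance is the same as above.
True-score variance = [18.6²·0.83 + 16²·0.70 + 20.8²·0.80] + 766.746 = 812.459 + 766.746 = 1579.2.
Reliability = 1579.2 / 1801.35 = 0.877.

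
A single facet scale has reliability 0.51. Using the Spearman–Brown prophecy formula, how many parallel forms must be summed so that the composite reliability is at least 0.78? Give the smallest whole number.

k ≥ ρ*(1−ρ₁)/(ρ₁(1−ρ*)) = 0.78·0.49 / (0.51·0.22) = 3.406.
Smallest integer k = 4.

4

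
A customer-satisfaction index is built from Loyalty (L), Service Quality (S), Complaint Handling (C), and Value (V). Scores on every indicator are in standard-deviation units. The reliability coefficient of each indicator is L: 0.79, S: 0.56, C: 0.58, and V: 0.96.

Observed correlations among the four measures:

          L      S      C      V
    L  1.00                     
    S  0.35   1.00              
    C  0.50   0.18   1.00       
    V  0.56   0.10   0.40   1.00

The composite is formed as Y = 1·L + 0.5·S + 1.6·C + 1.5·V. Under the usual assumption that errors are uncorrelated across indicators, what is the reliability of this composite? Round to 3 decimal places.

Var(Y) = 1 + 0.5² + 1.6² + 1.5² + 2·[0.5·0.35 + 1.6·0.50 + 1.5·0.56 + 0.8·0.18 + 0.75·0.10 + 2.4·0.40] = 6.06 + 5.988 = 12.048.
Under uncorrelated errors the observed covariances equal the true-score covariances, so only the own-variance terms attenuate.
True-score variance = [0.79 + 0.5²·0.56 + 1.6²·0.58 + 1.5²·0.96] + 5.988 = 4.5748 + 5.988 = 10.5628.
Reliability = 10.5628 / 12.048 = 0.877.

0.877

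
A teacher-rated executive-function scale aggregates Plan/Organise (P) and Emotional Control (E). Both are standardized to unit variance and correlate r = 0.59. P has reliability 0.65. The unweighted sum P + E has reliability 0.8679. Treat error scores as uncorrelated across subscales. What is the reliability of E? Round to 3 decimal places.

0.930

Var(P+E) = 2 + 2·0.59 = 3.180.
True-score variance = ρ_P + ρ_E + 2·0.59, so 0.8679 = (0.65 + ρ_E + 1.18) / 3.180.
ρ_E = 0.8679·3.180 − 0.65 − 1.18 = 0.930.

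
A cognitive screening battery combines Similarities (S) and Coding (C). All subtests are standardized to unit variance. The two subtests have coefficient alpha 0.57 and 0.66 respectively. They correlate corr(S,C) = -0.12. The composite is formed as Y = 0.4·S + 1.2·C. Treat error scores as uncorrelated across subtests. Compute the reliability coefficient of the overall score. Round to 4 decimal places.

Var(Y) = 0.4² + 1.2² + 2·[0.48·(-0.12)] = 1.6 − 0.1152 = 1.4848.
With uncorrelated errors the cross-covariances are all true-score covariance, so they carry over unchanged; only the diagonal terms shrink to ρᵢσᵢ².
True-score variance = [0.4²·0.57 + 1.2²·0.66] − 0.1152 = 1.0416 − 0.1152 = 0.9264.
Reliability = 0.9264 / 1.4848 = 0.6239.

0.6239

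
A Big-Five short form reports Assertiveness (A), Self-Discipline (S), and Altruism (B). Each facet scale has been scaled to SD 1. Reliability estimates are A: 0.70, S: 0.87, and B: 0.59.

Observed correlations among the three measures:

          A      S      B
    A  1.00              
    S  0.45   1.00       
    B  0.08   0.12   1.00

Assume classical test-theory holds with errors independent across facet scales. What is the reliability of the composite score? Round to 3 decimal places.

Var(A+S+B) = 3 + 2·[0.45 + 0.08 + 0.12] = 3 + 1.3 = 4.3.
Because errors are independent across components, Cov(Tᵢ,Tⱼ) = Cov(Xᵢ,Xⱼ); the off-diagonal part of the true-score variance is the same as above.
True-score variance = [0.70 + 0.87 + 0.59] + 1.3 = 2.16 + 1.3 = 3.46.
Reliability = 3.46 / 4.3 = 0.805.

0.805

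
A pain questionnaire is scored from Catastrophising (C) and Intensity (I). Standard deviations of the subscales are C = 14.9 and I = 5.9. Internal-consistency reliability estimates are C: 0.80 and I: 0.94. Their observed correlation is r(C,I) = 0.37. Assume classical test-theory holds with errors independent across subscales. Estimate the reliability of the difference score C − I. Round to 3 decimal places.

0.758

Var(C−I) = 14.9² + 5.9² − 2·14.9·5.9·0.37 = 256.82 − 65.0534 = 191.767.
With uncorrelated errors the cross-covariances are all true-score covariance, so they carry over unchanged; only the diagonal terms shrink to ρᵢσᵢ².
True-score variance = [14.9²·0.80 + 5.9²·0.94] − 65.0534 = 210.329 − 65.0534 = 145.276.
Reliability = 145.276 / 191.767 = 0.758.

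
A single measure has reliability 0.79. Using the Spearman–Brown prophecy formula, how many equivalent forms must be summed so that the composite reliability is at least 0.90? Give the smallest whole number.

k ≥ ρ*(1−ρ₁)/(ρ₁(1−ρ*)) = 0.90·0.21 / (0.79·0.10) = 2.392.
Smallest integer k = 3.

3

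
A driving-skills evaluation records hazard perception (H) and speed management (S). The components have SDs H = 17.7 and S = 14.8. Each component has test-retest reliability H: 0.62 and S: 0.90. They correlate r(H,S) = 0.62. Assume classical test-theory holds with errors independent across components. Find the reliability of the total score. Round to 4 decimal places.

Var(H+S) = 17.7² + 14.8² + 2·[17.7·14.8·0.62] = 532.33 + 324.83 = 857.16.
Under uncorrelated errors the observed covariances equal the true-score covariances, so only the own-variance terms attenuate.
True-score variance = [17.7²·0.62 + 14.8²·0.90] + 324.83 = 391.376 + 324.83 = 716.206.
Reliability = 716.206 / 857.16 = 0.8356.

0.8356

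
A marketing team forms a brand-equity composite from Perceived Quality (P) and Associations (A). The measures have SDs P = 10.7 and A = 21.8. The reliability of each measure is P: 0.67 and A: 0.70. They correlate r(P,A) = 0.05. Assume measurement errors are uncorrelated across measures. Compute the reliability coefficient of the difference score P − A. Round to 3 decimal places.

0.682

Var(P−A) = 10.7² + 21.8² − 2·10.7·21.8·0.05 = 589.73 − 23.326 = 566.404.
Under uncorrelated errors the observed covariances equal the true-score covariances, so only the own-variance terms attenuate.
True-score variance = [10.7²·0.67 + 21.8²·0.70] − 23.326 = 409.376 − 23.326 = 386.05.
Reliability = 386.05 / 566.404 = 0.682.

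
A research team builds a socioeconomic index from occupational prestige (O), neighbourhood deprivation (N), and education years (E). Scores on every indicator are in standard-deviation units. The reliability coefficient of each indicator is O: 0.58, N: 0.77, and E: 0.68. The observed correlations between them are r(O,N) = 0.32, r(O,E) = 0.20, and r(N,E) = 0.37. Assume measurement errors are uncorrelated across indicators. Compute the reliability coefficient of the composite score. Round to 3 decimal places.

0.797

Var(O+N+E) = 3 + 2·[0.32 + 0.20 + 0.37] = 3 + 1.78 = 4.78.
With uncorrelated errors the cross-covariances are all true-score covariance, so they carry over unchanged; only the diagonal terms shrink to ρᵢσᵢ².
True-score variance = [0.58 + 0.77 + 0.68] + 1.78 = 2.03 + 1.78 = 3.81.
Reliability = 3.81 / 4.78 = 0.797.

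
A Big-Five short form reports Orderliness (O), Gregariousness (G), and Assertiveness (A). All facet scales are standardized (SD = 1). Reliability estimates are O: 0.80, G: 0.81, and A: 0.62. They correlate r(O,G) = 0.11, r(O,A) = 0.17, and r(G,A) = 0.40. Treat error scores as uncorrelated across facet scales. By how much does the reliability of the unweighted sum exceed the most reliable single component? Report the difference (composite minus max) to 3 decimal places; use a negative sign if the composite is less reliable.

Var(sum) = 3 + 1.36 = 4.36; true-score variance = 2.23 + 1.36 = 3.59; composite reliability = 0.8234.
Max component reliability = 0.8100.
Difference = 0.8234 − 0.8100 = 0.013.

0.013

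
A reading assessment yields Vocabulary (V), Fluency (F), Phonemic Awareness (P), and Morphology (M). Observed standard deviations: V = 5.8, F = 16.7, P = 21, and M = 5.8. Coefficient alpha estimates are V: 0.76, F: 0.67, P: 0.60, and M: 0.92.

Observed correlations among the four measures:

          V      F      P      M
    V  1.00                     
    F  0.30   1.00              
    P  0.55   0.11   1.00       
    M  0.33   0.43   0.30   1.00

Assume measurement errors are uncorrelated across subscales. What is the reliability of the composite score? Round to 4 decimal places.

Var(V+F+P+M) = 5.8² + 16.7² + 21² + 5.8² + 2·[5.8·16.7·0.30 + 5.8·21·0.55 + 5.8·5.8·0.33 + 16.7·21·0.11 + 16.7·5.8·0.43 + 21·5.8·0.30] = 787.17 + 447.832 = 1235.
Because errors are independent across components, Cov(Tᵢ,Tⱼ) = Cov(Xᵢ,Xⱼ); the off-diagonal part of the true-score variance is the same as above.
True-score variance = [5.8²·0.76 + 16.7²·0.67 + 21²·0.60 + 5.8²·0.92] + 447.832 = 507.971 + 447.832 = 955.803.
Reliability = 955.803 / 1235 = 0.7739.

0.7739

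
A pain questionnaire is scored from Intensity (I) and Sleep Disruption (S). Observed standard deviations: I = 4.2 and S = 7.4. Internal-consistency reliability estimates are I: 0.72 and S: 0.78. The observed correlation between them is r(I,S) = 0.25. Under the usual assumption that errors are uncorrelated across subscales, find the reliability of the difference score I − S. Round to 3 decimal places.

0.701

Var(I−S) = 4.2² + 7.4² − 2·4.2·7.4·0.25 = 72.4 − 15.54 = 56.86.
With uncorrelated errors the cross-covariances are all true-score covariance, so they carry over unchanged; only the diagonal terms shrink to ρᵢσᵢ².
True-score variance = [4.2²·0.72 + 7.4²·0.78] − 15.54 = 55.4136 − 15.54 = 39.8736.
Reliability = 39.8736 / 56.86 = 0.701.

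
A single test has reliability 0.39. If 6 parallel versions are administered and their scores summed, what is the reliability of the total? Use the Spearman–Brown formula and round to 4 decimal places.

ρ_k = kρ / (1 + (k−1)ρ) = 6·0.39 / (1 + 5·0.39) = 2.340 / 2.950 = 0.7932.

0.7932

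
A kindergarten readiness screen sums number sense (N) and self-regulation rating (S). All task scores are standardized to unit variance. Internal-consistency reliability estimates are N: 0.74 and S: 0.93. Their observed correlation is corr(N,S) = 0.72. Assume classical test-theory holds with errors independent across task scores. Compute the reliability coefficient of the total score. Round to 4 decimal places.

0.9041

Var(N+S) = 2 + 2·[0.72] = 2 + 1.44 = 3.44.
Under uncorrelated errors the observed covariances equal the true-score covariances, so only the own-variance terms attenuate.
True-score variance = [0.74 + 0.93] + 1.44 = 1.67 + 1.44 = 3.11.
Reliability = 3.11 / 3.44 = 0.9041.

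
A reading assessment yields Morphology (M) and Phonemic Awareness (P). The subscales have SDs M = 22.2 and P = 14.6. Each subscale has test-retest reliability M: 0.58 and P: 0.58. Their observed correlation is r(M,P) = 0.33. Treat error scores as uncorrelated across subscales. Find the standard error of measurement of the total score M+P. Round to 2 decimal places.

17.22

Var(total) = 706 + 213.919 = 919.919.
True-score variance = 409.48 + 213.919 = 623.399, so reliability = 0.6777.
Error variance = 919.919 − 623.399 = 296.52; SEM = √296.52 = 17.22.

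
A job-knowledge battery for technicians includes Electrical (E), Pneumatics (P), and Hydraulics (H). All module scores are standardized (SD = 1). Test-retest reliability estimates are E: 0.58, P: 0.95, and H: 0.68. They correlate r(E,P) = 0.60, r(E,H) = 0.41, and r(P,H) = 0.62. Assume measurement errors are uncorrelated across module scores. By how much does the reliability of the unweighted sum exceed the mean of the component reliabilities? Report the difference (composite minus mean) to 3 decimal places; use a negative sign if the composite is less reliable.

0.137

Var(sum) = 3 + 3.26 = 6.26; true-score variance = 2.21 + 3.26 = 5.47; composite reliability = 0.8738.
Mean component reliability = 0.7367.
Difference = 0.8738 − 0.7367 = 0.137.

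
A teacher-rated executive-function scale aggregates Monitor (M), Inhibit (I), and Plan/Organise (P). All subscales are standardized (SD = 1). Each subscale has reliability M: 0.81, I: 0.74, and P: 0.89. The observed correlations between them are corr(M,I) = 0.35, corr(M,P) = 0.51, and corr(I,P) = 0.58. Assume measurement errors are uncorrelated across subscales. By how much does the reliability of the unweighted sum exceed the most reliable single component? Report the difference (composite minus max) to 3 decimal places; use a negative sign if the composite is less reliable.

0.015

Var(sum) = 3 + 2.88 = 5.88; true-score variance = 2.44 + 2.88 = 5.32; composite reliability = 0.9048.
Max component reliability = 0.8900.
Difference = 0.9048 − 0.8900 = 0.015.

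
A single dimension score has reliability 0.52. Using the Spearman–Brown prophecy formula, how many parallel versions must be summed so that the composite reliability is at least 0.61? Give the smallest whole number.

k ≥ ρ*(1−ρ₁)/(ρ₁(1−ρ*)) = 0.61·0.48 / (0.52·0.39) = 1.444.
Smallest integer k = 2.

2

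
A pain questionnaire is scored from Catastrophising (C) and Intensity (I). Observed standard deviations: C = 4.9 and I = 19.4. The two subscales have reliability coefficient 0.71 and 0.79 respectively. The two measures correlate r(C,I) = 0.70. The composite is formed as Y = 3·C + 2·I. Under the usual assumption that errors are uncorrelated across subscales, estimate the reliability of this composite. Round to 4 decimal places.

Var(Y) = 3²·4.9² + 2²·19.4² + 2·[6·4.9·19.4·0.70] = 1721.53 + 798.504 = 2520.03.
Because errors are independent across components, Cov(Tᵢ,Tⱼ) = Cov(Xᵢ,Xⱼ); the off-diagonal part of the true-score variance is the same as above.
True-score variance = [3²·4.9²·0.71 + 2²·19.4²·0.79] + 798.504 = 1342.72 + 798.504 = 2141.23.
Reliability = 2141.23 / 2520.03 = 0.8497.

0.8497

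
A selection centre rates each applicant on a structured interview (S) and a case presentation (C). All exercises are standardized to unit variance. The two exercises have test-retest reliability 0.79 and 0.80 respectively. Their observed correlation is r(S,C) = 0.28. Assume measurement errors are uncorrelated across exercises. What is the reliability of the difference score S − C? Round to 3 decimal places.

0.715

Var(S−C) = 1 + 1 − 2·0.28 = 2 − 0.56 = 1.44.
With uncorrelated errors the cross-covariances are all true-score covariance, so they carry over unchanged; only the diagonal terms shrink to ρᵢσᵢ².
True-score variance = [0.79 + 0.80] − 0.56 = 1.59 − 0.56 = 1.03.
Reliability = 1.03 / 1.44 = 0.715.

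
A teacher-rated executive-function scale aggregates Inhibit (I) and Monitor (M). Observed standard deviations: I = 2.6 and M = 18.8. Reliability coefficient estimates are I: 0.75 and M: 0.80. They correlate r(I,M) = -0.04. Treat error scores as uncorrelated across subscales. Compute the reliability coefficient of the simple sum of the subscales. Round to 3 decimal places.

0.797

Var(I+M) = 2.6² + 18.8² + 2·[2.6·18.8·(-0.04)] = 360.2 − 3.9104 = 356.29.
Because errors are independent across components, Cov(Tᵢ,Tⱼ) = Cov(Xᵢ,Xⱼ); the off-diagonal part of the true-score variance is the same as above.
True-score variance = [2.6²·0.75 + 18.8²·0.80] − 3.9104 = 287.822 − 3.9104 = 283.912.
Reliability = 283.912 / 356.29 = 0.797.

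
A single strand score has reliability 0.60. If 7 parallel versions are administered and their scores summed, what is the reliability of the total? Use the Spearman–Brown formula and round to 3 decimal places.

ρ_k = kρ / (1 + (k−1)ρ) = 7·0.60 / (1 + 6·0.60) = 4.200 / 4.600 = 0.913.

0.913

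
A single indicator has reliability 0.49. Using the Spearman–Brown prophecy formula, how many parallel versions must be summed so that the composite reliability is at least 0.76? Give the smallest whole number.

k ≥ ρ*(1−ρ₁)/(ρ₁(1−ρ*)) = 0.76·0.51 / (0.49·0.24) = 3.296.
Smallest integer k = 4.

4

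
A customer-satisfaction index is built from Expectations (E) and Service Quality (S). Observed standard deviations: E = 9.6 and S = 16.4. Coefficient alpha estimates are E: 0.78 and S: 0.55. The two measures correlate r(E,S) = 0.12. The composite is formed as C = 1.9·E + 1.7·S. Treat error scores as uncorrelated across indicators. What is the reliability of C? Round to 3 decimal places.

0.657

Var(C) = 1.9²·9.6² + 1.7²·16.4² + 2·[3.23·9.6·16.4·0.12] = 1109.99 + 122.047 = 1232.04.
Under uncorrelated errors the observed covariances equal the true-score covariances, so only the own-variance terms attenuate.
True-score variance = [1.9²·9.6²·0.78 + 1.7²·16.4²·0.55] + 122.047 = 687.016 + 122.047 = 809.064.
Reliability = 809.064 / 1232.04 = 0.657.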